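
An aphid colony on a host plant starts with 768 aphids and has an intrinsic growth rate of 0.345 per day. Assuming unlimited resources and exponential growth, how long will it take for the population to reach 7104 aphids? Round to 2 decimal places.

Set N₀·e^(rt) = 7104: e^(0.345·t) = 7104/768 = 9.25.
0.345·t = ln(9.25) = 2.2246, so t = 2.2246/0.345 = 6.4482.

6.45 days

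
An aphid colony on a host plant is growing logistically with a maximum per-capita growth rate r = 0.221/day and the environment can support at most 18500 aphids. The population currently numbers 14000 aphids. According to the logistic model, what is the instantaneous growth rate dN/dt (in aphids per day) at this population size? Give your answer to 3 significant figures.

753 aphids per day

dN/dt = rN(1 − N/K) = 0.221 × 14000 × (1 − 14000/18500).
1 − 14000/18500 = 0.24324; dN/dt = 0.221 × 14000 × 0.24324 = 752.59.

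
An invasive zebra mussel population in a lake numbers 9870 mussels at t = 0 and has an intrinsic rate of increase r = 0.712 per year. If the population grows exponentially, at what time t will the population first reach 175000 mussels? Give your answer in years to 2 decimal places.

4.04 years

Set N₀·e^(rt) = 175000: e^(0.712·t) = 175000/9870 = 17.73.
0.712·t = ln(17.73) = 2.8753, so t = 2.8753/0.712 = 4.0383.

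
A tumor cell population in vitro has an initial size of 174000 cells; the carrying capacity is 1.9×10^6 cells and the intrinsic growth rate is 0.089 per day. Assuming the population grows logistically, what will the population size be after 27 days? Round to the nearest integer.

1001484 cells

A = (K − N₀)/N₀ = (1.9×10^6 − 174000)/174000 = 9.9195.
N(t) = K/(1 + A·e^(−rt)) = 1.9×10^6/(1 + 9.9195×e^(−0.089×27)).
e^(−2.403) = 0.090446; denominator = 1 + 9.9195×0.090446 = 1.8972.
N = 1.9×10^6/1.8972 = 1.001484×10^6.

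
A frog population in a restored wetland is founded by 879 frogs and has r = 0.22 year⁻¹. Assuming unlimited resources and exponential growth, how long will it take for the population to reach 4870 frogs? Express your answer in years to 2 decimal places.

Set N₀·e^(rt) = 4870: e^(0.22·t) = 4870/879 = 5.5404.
0.22·t = ln(5.5404) = 1.7121, so t = 1.7121/0.22 = 7.7821.

7.78 years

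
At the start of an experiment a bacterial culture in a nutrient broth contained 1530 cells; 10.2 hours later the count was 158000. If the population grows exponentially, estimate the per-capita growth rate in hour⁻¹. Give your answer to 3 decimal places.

From N(t) = N₀·e^(rt): e^(r·10.2) = 158000/1530 = 103.27.
r·10.2 = ln(103.27) = 4.6373, so r = 4.6373/10.2 = 0.45464.

0.455 per hour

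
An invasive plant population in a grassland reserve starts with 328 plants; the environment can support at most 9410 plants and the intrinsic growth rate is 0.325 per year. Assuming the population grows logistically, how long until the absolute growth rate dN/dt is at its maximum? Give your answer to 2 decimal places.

Logistic growth is fastest at N = K/2 = 4705.
A = (K − N₀)/N₀ = 27.689. Set K/(1 + A·e^(−rt)) = K/2 → A·e^(−rt) = 1.
e^(−0.325t) = 1/27.689 = 0.0361154, so t = ln(27.689)/0.325 = 3.321/0.325 = 10.219.

10.22 years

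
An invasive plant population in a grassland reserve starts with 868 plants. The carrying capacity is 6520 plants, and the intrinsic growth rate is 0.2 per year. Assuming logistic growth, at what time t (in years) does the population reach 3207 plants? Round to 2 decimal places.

A = (K − N₀)/N₀ = (6520 − 868)/868 = 6.5115.
Solve 6520/(1 + 6.5115·e^(−0.2t)) = 3207: 1 + 6.5115·e^(−0.2t) = 2.0331, so e^(−0.2t) = 0.15865.
−0.2·t = ln(0.15865) = -1.8411, so t = 1.8411/0.2 = 9.2053.

9.21 years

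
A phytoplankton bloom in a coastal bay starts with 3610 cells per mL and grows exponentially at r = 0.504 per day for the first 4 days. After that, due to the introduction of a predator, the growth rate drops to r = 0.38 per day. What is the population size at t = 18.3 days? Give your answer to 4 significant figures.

Phase 1: N(4) = 3610·e^(0.504×4) = 3610·e^2.016 = 27104.7.
Phase 2 runs for 18.3 − 4 = 14.3 days at r = 0.38.
N(18.3) = 27104.7·e^(0.38×14.3) = 27104.7·e^5.434 = 6.208706×10^6.

6209000 cells per mL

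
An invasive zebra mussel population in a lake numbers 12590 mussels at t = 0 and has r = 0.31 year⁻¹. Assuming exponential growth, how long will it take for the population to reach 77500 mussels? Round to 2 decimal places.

5.86 years

Set N₀·e^(rt) = 77500: e^(0.31·t) = 77500/12590 = 6.1557.
0.31·t = ln(6.1557) = 1.8174, so t = 1.8174/0.31 = 5.8625.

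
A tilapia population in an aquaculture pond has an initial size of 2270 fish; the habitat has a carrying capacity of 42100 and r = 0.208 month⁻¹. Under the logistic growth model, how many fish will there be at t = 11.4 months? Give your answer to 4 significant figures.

A = (K − N₀)/N₀ = (42100 − 2270)/2270 = 17.546.
N(t) = K/(1 + A·e^(−rt)) = 42100/(1 + 17.546×e^(−0.208×11.4)).
e^(−2.371) = 0.093369; denominator = 1 + 17.546×0.093369 = 2.6383.
N = 42100/2.6383 = 15957.4.

15960 fish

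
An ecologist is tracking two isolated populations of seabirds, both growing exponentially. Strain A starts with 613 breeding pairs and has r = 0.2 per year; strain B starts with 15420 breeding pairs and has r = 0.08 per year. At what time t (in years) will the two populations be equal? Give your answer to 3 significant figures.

26.9 years

Set 613·e^(0.2t) = 15420·e^(0.08t).
e^((0.2 − 0.08)t) = 15420/613 → e^(0.12·t) = 25.155.
0.12·t = ln(25.155) = 3.2251, so t = 3.2251/0.12 = 26.875.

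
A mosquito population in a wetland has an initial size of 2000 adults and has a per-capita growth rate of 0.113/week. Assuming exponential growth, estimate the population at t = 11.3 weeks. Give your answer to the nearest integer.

N(t) = N₀·e^(rt) = 2000 × e^(0.113×11.3) = 2000 × e^1.277.
e^1.277 ≈ 3.5855, so N ≈ 2000 × 3.5855 = 7171.01.

7171 adults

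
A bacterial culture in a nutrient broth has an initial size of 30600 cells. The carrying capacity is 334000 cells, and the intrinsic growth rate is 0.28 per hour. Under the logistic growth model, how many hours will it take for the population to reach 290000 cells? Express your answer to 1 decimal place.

14.9 hours

A = (K − N₀)/N₀ = (334000 − 30600)/30600 = 9.915.
Solve 334000/(1 + 9.915·e^(−0.28t)) = 290000: 1 + 9.915·e^(−0.28t) = 1.1517, so e^(−0.28t) = 0.0153024.
−0.28·t = ln(0.0153024) = -4.1797, so t = 4.1797/0.28 = 14.928.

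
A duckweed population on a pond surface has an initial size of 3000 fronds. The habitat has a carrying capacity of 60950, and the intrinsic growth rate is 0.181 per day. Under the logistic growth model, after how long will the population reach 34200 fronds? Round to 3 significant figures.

17.7 days

A = (K − N₀)/N₀ = (60950 − 3000)/3000 = 19.317.
Solve 60950/(1 + 19.317·e^(−0.181t)) = 34200: 1 + 19.317·e^(−0.181t) = 1.7822, so e^(−0.181t) = 0.0404917.
−0.181·t = ln(0.0404917) = -3.2067, so t = 3.2067/0.181 = 17.716.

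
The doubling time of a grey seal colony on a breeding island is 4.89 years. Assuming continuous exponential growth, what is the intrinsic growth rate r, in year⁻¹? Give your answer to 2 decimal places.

r = ln(2)/t_d = 0.6931/4.89 = 0.14175.

0.14 per year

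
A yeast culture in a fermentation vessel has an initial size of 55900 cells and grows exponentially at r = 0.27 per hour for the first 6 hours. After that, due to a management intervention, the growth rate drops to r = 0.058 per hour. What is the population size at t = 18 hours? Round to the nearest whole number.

Phase 1: N(6) = 55900·e^(0.27×6) = 55900·e^1.62 = 282468.
Phase 2 runs for 18 − 6 = 12 hours at r = 0.058.
N(18) = 282468·e^(0.058×12) = 282468·e^0.696 = 566549.

566549 cells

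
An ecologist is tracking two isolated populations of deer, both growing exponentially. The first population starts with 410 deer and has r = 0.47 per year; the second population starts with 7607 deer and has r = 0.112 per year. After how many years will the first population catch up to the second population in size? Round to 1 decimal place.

Set 410·e^(0.47t) = 7607·e^(0.112t).
e^((0.47 − 0.112)t) = 7607/410 → e^(0.358·t) = 18.554.
0.358·t = ln(18.554) = 2.9207, so t = 2.9207/0.358 = 8.1583.

8.2 years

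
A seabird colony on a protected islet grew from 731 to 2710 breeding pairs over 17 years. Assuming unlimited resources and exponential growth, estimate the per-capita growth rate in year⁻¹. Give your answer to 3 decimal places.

From N(t) = N₀·e^(rt): e^(r·17) = 2710/731 = 3.7073.
r·17 = ln(3.7073) = 1.3103, so r = 1.3103/17 = 0.077076.

0.077 per year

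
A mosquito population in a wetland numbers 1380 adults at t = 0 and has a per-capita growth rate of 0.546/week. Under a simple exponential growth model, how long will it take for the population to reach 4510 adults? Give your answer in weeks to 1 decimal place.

Set N₀·e^(rt) = 4510: e^(0.546·t) = 4510/1380 = 3.2681.
0.546·t = ln(3.2681) = 1.1842, so t = 1.1842/0.546 = 2.1689.

2.2 weeks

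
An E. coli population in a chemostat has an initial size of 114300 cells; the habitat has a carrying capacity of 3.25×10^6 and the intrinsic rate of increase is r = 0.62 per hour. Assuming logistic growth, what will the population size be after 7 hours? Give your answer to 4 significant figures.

2394000 cells

A = (K − N₀)/N₀ = (3.25×10^6 − 114300)/114300 = 27.434.
N(t) = K/(1 + A·e^(−rt)) = 3.25×10^6/(1 + 27.434×e^(−0.62×7)).
e^(−4.34) = 0.013037; denominator = 1 + 27.434×0.013037 = 1.3576.
N = 3.25×10^6/1.3576 = 2.393854×10^6.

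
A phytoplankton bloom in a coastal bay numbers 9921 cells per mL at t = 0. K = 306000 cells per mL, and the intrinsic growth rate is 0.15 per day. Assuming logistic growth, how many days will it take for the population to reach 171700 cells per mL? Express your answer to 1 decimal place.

24.3 days

A = (K − N₀)/N₀ = (306000 − 9921)/9921 = 29.844.
Solve 306000/(1 + 29.844·e^(−0.15t)) = 171700: 1 + 29.844·e^(−0.15t) = 1.7822, so e^(−0.15t) = 0.0262092.
−0.15·t = ln(0.0262092) = -3.6416, so t = 3.6416/0.15 = 24.278.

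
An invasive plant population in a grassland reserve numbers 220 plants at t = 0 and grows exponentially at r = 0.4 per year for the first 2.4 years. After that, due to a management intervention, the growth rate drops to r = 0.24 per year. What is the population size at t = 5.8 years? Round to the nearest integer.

Phase 1: N(2.4) = 220·e^(0.4×2.4) = 220·e^0.96 = 574.573.
Phase 2 runs for 5.8 − 2.4 = 3.4 years at r = 0.24.
N(5.8) = 574.573·e^(0.24×3.4) = 574.573·e^0.816 = 1299.36.

1299 plants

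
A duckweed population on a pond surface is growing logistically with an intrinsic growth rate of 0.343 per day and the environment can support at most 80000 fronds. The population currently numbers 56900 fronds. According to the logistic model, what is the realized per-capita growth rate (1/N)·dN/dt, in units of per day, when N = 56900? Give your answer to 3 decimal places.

0.099 per day

(1/N)·dN/dt = r(1 − N/K) = 0.343 × (1 − 56900/80000).
= 0.343 × 0.28875 = 0.099041.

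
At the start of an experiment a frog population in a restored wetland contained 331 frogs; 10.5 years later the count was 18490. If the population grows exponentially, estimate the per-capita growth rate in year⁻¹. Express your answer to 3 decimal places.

0.383 per year

From N(t) = N₀·e^(rt): e^(r·10.5) = 18490/331 = 55.861.
r·10.5 = ln(55.861) = 4.0229, so r = 4.0229/10.5 = 0.38313.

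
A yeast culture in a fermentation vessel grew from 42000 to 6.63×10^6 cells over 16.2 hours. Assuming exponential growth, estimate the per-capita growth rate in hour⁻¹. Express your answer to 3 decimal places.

From N(t) = N₀·e^(rt): e^(r·16.2) = 6.63×10^6/42000 = 157.86.
r·16.2 = ln(157.86) = 5.0617, so r = 5.0617/16.2 = 0.31245.

0.312 per hour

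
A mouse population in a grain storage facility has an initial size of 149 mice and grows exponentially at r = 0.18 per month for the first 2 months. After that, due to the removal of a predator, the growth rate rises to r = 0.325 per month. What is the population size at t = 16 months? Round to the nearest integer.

Phase 1: N(2) = 149·e^(0.18×2) = 149·e^0.36 = 213.566.
Phase 2 runs for 16 − 2 = 14 months at r = 0.325.
N(16) = 213.566·e^(0.325×14) = 213.566·e^4.55 = 20210.3.

20210 mice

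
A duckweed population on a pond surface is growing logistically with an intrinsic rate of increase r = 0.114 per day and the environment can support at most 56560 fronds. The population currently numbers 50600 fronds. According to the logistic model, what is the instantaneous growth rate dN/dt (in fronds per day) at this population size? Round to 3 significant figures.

608 fronds per day

dN/dt = rN(1 − N/K) = 0.114 × 50600 × (1 − 50600/56560).
1 − 50600/56560 = 0.10537; dN/dt = 0.114 × 50600 × 0.10537 = 607.84.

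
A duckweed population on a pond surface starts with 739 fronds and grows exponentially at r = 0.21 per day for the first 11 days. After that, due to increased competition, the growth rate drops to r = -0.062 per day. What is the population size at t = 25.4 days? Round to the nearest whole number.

Phase 1: N(11) = 739·e^(0.21×11) = 739·e^2.31 = 7445.
Phase 2 runs for 25.4 − 11 = 14.4 days at r = -0.062.
N(25.4) = 7445·e^(-0.062×14.4) = 7445·e^-0.8928 = 3048.78.

3049 fronds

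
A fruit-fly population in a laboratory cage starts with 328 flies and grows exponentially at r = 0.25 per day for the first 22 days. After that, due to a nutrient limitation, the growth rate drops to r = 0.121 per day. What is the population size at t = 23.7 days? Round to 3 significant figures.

Phase 1: N(22) = 328·e^(0.25×22) = 328·e^5.5 = 80259.
Phase 2 runs for 23.7 − 22 = 1.7 days at r = 0.121.
N(23.7) = 80259·e^(0.121×1.7) = 80259·e^0.2057 = 98588.9.

98600 flies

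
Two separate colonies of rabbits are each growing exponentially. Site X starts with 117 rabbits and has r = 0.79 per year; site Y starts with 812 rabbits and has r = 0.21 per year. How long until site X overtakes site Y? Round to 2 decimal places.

Set 117·e^(0.79t) = 812·e^(0.21t).
e^((0.79 − 0.21)t) = 812/117 → e^(0.58·t) = 6.9402.
0.58·t = ln(6.9402) = 1.9373, so t = 1.9373/0.58 = 3.3402.

3.34 years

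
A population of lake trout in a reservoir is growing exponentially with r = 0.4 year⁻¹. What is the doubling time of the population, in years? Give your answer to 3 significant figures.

1.73 years

Doubling time t_d = ln(2)/r = 0.6931/0.4 = 1.7329.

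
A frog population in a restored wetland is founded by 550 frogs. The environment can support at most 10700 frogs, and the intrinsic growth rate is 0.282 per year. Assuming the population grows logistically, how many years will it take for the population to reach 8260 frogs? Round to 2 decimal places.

A = (K − N₀)/N₀ = (10700 − 550)/550 = 18.455.
Solve 10700/(1 + 18.455·e^(−0.282t)) = 8260: 1 + 18.455·e^(−0.282t) = 1.2954, so e^(−0.282t) = 0.0160069.
−0.282·t = ln(0.0160069) = -4.1347, so t = 4.1347/0.282 = 14.662.

14.66 years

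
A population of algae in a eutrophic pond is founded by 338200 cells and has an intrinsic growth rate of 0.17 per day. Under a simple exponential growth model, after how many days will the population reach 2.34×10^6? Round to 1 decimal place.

Set N₀·e^(rt) = 2.34×10^6: e^(0.17·t) = 2.34×10^6/338200 = 6.919.
0.17·t = ln(6.919) = 1.9343, so t = 1.9343/0.17 = 11.378.

11.4 days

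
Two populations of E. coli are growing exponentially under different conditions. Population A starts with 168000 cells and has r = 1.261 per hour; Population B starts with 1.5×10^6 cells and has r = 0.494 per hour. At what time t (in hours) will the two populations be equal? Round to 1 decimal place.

2.9 hours

Set 168000·e^(1.261t) = 1.5×10^6·e^(0.494t).
e^((1.261 − 0.494)t) = 1.5×10^6/168000 → e^(0.767·t) = 8.9286.
0.767·t = ln(8.9286) = 2.1893, so t = 2.1893/0.767 = 2.8543.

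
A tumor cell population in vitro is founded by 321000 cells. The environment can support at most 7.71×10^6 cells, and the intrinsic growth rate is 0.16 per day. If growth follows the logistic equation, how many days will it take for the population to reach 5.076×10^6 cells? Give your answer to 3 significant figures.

23.7 days

A = (K − N₀)/N₀ = (7.71×10^6 − 321000)/321000 = 23.019.
Solve 7.71×10^6/(1 + 23.019·e^(−0.16t)) = 5.076×10^6: 1 + 23.019·e^(−0.16t) = 1.5189, so e^(−0.16t) = 0.0225431.
−0.16·t = ln(0.0225431) = -3.7923, so t = 3.7923/0.16 = 23.702.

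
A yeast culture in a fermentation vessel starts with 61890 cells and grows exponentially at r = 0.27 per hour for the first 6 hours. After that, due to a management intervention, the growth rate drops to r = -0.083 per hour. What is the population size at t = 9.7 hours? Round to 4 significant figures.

Phase 1: N(6) = 61890·e^(0.27×6) = 61890·e^1.62 = 312736.
Phase 2 runs for 9.7 − 6 = 3.7 hours at r = -0.083.
N(9.7) = 312736·e^(-0.083×3.7) = 312736·e^-0.3071 = 230041.

230000 cells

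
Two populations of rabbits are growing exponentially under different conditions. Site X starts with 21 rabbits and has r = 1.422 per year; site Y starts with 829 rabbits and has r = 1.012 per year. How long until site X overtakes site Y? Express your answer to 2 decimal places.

8.97 years

Set 21·e^(1.422t) = 829·e^(1.012t).
e^((1.422 − 1.012)t) = 829/21 → e^(0.41·t) = 39.476.
0.41·t = ln(39.476) = 3.6757, so t = 3.6757/0.41 = 8.9651.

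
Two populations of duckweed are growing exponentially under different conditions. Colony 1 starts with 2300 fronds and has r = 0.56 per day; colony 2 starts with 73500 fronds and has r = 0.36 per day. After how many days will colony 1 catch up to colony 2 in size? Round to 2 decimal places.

17.32 days

Set 2300·e^(0.56t) = 73500·e^(0.36t).
e^((0.56 − 0.36)t) = 73500/2300 → e^(0.2·t) = 31.957.
0.2·t = ln(31.957) = 3.4644, so t = 3.4644/0.2 = 17.322.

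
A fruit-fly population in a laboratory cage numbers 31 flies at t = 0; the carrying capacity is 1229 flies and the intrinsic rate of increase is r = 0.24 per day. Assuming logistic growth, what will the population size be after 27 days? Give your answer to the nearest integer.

1160 flies

A = (K − N₀)/N₀ = (1229 − 31)/31 = 38.645.
N(t) = K/(1 + A·e^(−rt)) = 1229/(1 + 38.645×e^(−0.24×27)).
e^(−6.48) = 0.0015338; denominator = 1 + 38.645×0.0015338 = 1.0593.
N = 1229/1.0593 = 1160.23.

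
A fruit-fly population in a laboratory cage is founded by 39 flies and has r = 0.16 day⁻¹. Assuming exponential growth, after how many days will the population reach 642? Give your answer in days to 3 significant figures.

17.5 days

Set N₀·e^(rt) = 642: e^(0.16·t) = 642/39 = 16.462.
0.16·t = ln(16.462) = 2.801, so t = 2.801/0.16 = 17.506.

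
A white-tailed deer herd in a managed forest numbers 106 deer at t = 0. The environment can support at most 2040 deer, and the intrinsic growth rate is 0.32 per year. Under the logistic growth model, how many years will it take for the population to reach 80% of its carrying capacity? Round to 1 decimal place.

13.4 years

A = (K − N₀)/N₀ = (2040 − 106)/106 = 18.245.
Solve 2040/(1 + 18.245·e^(−0.32t)) = 1632: 1 + 18.245·e^(−0.32t) = 1.25, so e^(−0.32t) = 0.0137022.
−0.32·t = ln(0.0137022) = -4.2902, so t = 4.2902/0.32 = 13.407.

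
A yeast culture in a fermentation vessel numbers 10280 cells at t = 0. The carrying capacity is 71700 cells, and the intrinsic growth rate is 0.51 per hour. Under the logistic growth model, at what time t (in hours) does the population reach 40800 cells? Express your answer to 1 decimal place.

4.0 hours

A = (K − N₀)/N₀ = (71700 − 10280)/10280 = 5.9747.
Solve 71700/(1 + 5.9747·e^(−0.51t)) = 40800: 1 + 5.9747·e^(−0.51t) = 1.7574, so e^(−0.51t) = 0.12676.
−0.51·t = ln(0.12676) = -2.0655, so t = 2.0655/0.51 = 4.0499.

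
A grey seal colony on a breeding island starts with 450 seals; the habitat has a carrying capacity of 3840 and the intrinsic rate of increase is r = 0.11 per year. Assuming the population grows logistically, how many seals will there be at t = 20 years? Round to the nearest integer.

A = (K − N₀)/N₀ = (3840 − 450)/450 = 7.5333.
N(t) = K/(1 + A·e^(−rt)) = 3840/(1 + 7.5333×e^(−0.11×20)).
e^(−2.2) = 0.1108; denominator = 1 + 7.5333×0.1108 = 1.8347.
N = 3840/1.8347 = 2092.97.

2093 seals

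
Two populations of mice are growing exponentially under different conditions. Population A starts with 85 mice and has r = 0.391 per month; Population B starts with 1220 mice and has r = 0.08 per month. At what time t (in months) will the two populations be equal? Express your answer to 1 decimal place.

8.6 months

Set 85·e^(0.391t) = 1220·e^(0.08t).
e^((0.391 − 0.08)t) = 1220/85 → e^(0.311·t) = 14.353.
0.311·t = ln(14.353) = 2.664, so t = 2.664/0.311 = 8.5658.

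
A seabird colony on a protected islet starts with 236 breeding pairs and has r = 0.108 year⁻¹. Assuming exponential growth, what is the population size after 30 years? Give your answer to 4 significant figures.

6026 breeding pairs

N(t) = N₀·e^(rt) = 236 × e^(0.108×30) = 236 × e^3.24.
e^3.24 ≈ 25.534, so N ≈ 236 × 25.534 = 6025.96.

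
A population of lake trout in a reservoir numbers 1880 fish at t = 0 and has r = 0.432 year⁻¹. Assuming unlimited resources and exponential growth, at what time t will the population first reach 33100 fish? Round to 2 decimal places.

6.64 years

Set N₀·e^(rt) = 33100: e^(0.432·t) = 33100/1880 = 17.606.
0.432·t = ln(17.606) = 2.8683, so t = 2.8683/0.432 = 6.6395.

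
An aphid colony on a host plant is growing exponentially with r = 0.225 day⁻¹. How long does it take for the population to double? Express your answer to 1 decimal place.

Doubling time t_d = ln(2)/r = 0.6931/0.225 = 3.0807.

3.1 days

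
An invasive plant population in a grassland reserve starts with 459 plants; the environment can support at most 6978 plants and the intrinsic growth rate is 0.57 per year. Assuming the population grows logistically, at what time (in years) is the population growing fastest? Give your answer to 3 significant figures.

4.66 years

Logistic growth is fastest at N = K/2 = 3489.
A = (K − N₀)/N₀ = 14.203. Set K/(1 + A·e^(−rt)) = K/2 → A·e^(−rt) = 1.
e^(−0.57t) = 1/14.203 = 0.0704096, so t = ln(14.203)/0.57 = 2.6534/0.57 = 4.6551.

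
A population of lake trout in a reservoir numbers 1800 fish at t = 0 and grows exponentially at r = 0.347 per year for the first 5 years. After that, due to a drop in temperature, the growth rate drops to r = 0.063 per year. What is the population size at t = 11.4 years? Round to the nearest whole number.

15271 fish

Phase 1: N(5) = 1800·e^(0.347×5) = 1800·e^1.735 = 10204.1.
Phase 2 runs for 11.4 − 5 = 6.4 years at r = 0.063.
N(11.4) = 10204.1·e^(0.063×6.4) = 10204.1·e^0.4032 = 15271.5.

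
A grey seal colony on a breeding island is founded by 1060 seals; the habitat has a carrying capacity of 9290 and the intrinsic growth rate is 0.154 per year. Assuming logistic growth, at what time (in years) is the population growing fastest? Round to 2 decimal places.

Logistic growth is fastest at N = K/2 = 4645.
A = (K − N₀)/N₀ = 7.7642. Set K/(1 + A·e^(−rt)) = K/2 → A·e^(−rt) = 1.
e^(−0.154t) = 1/7.7642 = 0.128797, so t = ln(7.7642)/0.154 = 2.0495/0.154 = 13.309.

13.31 years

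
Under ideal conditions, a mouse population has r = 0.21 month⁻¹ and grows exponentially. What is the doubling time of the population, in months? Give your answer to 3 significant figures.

3.30 months

Doubling time t_d = ln(2)/r = 0.6931/0.21 = 3.3007.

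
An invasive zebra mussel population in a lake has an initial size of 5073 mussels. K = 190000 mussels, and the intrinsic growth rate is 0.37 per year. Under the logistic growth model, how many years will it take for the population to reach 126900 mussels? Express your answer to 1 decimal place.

A = (K − N₀)/N₀ = (190000 − 5073)/5073 = 36.453.
Solve 190000/(1 + 36.453·e^(−0.37t)) = 126900: 1 + 36.453·e^(−0.37t) = 1.4972, so e^(−0.37t) = 0.0136406.
−0.37·t = ln(0.0136406) = -4.2947, so t = 4.2947/0.37 = 11.607.

11.6 years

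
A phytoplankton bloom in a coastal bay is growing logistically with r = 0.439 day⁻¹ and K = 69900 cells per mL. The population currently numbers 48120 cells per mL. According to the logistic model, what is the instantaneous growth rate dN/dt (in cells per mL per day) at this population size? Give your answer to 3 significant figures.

6580 cells per mL per day

dN/dt = rN(1 − N/K) = 0.439 × 48120 × (1 − 48120/69900).
1 − 48120/69900 = 0.31159; dN/dt = 0.439 × 48120 × 0.31159 = 6582.2.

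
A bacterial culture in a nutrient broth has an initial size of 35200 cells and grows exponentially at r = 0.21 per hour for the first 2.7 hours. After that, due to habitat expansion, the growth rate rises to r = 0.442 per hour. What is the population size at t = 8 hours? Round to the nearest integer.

Phase 1: N(2.7) = 35200·e^(0.21×2.7) = 35200·e^0.567 = 62056.6.
Phase 2 runs for 8 − 2.7 = 5.3 hours at r = 0.442.
N(8) = 62056.6·e^(0.442×5.3) = 62056.6·e^2.343 = 645901.

645901 cells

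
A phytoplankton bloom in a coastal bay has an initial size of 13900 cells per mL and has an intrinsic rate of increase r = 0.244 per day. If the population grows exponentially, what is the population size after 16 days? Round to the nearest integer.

689446 cells per mL

N(t) = N₀·e^(rt) = 13900 × e^(0.244×16) = 13900 × e^3.904.
e^3.904 ≈ 49.6, so N ≈ 13900 × 49.6 = 689446.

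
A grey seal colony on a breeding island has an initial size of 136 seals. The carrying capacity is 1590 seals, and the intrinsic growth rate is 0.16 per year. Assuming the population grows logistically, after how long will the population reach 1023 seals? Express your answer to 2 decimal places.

A = (K − N₀)/N₀ = (1590 − 136)/136 = 10.691.
Solve 1590/(1 + 10.691·e^(−0.16t)) = 1023: 1 + 10.691·e^(−0.16t) = 1.5543, so e^(−0.16t) = 0.051842.
−0.16·t = ln(0.051842) = -2.9596, so t = 2.9596/0.16 = 18.497.

18.50 years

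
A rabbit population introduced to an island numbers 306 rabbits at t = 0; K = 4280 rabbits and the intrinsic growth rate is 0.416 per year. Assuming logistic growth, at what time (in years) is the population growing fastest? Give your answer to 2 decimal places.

Logistic growth is fastest at N = K/2 = 2140.
A = (K − N₀)/N₀ = 12.987. Set K/(1 + A·e^(−rt)) = K/2 → A·e^(−rt) = 1.
e^(−0.416t) = 1/12.987 = 0.0770005, so t = ln(12.987)/0.416 = 2.5639/0.416 = 6.1633.

6.16 years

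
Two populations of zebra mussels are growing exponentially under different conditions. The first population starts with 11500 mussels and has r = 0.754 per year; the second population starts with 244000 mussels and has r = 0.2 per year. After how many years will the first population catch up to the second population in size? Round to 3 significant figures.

Set 11500·e^(0.754t) = 244000·e^(0.2t).
e^((0.754 − 0.2)t) = 244000/11500 → e^(0.554·t) = 21.217.
0.554·t = ln(21.217) = 3.0548, so t = 3.0548/0.554 = 5.5141.

5.51 years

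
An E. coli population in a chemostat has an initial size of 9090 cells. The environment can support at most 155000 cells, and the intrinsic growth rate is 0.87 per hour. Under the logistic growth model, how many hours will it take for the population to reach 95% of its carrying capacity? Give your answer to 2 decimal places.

A = (K − N₀)/N₀ = (155000 − 9090)/9090 = 16.052.
Solve 155000/(1 + 16.052·e^(−0.87t)) = 147250: 1 + 16.052·e^(−0.87t) = 1.0526, so e^(−0.87t) = 0.00327888.
−0.87·t = ln(0.00327888) = -5.7203, so t = 5.7203/0.87 = 6.575.

6.58 hours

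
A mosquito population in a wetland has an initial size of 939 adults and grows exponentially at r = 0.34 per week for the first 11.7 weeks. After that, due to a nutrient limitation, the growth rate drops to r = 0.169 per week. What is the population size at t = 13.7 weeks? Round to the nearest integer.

70320 adults

Phase 1: N(11.7) = 939·e^(0.34×11.7) = 939·e^3.978 = 50152.1.
Phase 2 runs for 13.7 − 11.7 = 2 weeks at r = 0.169.
N(13.7) = 50152.1·e^(0.169×2) = 50152.1·e^0.338 = 70320.3.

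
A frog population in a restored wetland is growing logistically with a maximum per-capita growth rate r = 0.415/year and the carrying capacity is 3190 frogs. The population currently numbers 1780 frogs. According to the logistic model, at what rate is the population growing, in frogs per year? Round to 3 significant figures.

327 frogs per year

dN/dt = rN(1 − N/K) = 0.415 × 1780 × (1 − 1780/3190).
1 − 1780/3190 = 0.44201; dN/dt = 0.415 × 1780 × 0.44201 = 326.51.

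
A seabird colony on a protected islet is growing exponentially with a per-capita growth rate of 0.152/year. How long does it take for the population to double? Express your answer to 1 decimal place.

Doubling time t_d = ln(2)/r = 0.6931/0.152 = 4.5602.

4.6 years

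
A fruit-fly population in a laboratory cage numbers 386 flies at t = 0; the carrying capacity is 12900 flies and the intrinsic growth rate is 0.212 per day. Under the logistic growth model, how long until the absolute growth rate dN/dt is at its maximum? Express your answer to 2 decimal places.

Logistic growth is fastest at N = K/2 = 6450.
A = (K − N₀)/N₀ = 32.42. Set K/(1 + A·e^(−rt)) = K/2 → A·e^(−rt) = 1.
e^(−0.212t) = 1/32.42 = 0.0308455, so t = ln(32.42)/0.212 = 3.4788/0.212 = 16.409.

16.41 days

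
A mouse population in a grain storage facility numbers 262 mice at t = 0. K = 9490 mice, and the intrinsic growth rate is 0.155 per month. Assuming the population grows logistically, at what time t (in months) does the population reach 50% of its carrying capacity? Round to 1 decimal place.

A = (K − N₀)/N₀ = (9490 − 262)/262 = 35.221.
Solve 9490/(1 + 35.221·e^(−0.155t)) = 4745: 1 + 35.221·e^(−0.155t) = 2, so e^(−0.155t) = 0.0283919.
−0.155·t = ln(0.0283919) = -3.5617, so t = 3.5617/0.155 = 22.978.

23.0 months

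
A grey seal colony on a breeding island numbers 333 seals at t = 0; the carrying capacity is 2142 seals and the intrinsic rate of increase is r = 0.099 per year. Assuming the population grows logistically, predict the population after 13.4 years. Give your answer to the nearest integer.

877 seals

A = (K − N₀)/N₀ = (2142 − 333)/333 = 5.4324.
N(t) = K/(1 + A·e^(−rt)) = 2142/(1 + 5.4324×e^(−0.099×13.4)).
e^(−1.327) = 0.26538; denominator = 1 + 5.4324×0.26538 = 2.4416.
N = 2142/2.4416 = 877.276.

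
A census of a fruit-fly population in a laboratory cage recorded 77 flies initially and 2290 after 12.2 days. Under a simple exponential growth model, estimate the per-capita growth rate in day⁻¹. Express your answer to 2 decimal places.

From N(t) = N₀·e^(rt): e^(r·12.2) = 2290/77 = 29.74.
r·12.2 = ln(29.74) = 3.3925, so r = 3.3925/12.2 = 0.27807.

0.28 per day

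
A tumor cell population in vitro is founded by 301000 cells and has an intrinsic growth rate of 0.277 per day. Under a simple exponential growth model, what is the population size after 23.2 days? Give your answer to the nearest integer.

N(t) = N₀·e^(rt) = 301000 × e^(0.277×23.2) = 301000 × e^6.426.
e^6.426 ≈ 617.95, so N ≈ 301000 × 617.95 = 1.860015×10^8.

186001546 cells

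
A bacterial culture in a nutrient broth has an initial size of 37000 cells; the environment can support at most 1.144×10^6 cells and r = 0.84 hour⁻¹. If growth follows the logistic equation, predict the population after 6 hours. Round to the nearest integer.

A = (K − N₀)/N₀ = (1.144×10^6 − 37000)/37000 = 29.919.
N(t) = K/(1 + A·e^(−rt)) = 1.144×10^6/(1 + 29.919×e^(−0.84×6)).
e^(−5.04) = 0.0064737; denominator = 1 + 29.919×0.0064737 = 1.1937.
N = 1.144×10^6/1.1937 = 958375.

958375 cells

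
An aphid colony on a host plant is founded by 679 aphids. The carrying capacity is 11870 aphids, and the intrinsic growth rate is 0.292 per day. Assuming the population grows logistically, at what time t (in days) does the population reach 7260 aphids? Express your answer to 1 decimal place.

A = (K − N₀)/N₀ = (11870 − 679)/679 = 16.482.
Solve 11870/(1 + 16.482·e^(−0.292t)) = 7260: 1 + 16.482·e^(−0.292t) = 1.635, so e^(−0.292t) = 0.038527.
−0.292·t = ln(0.038527) = -3.2564, so t = 3.2564/0.292 = 11.152.

11.2 days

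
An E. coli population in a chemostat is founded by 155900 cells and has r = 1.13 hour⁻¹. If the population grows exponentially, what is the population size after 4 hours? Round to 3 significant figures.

14300000 cells

N(t) = N₀·e^(rt) = 155900 × e^(1.13×4) = 155900 × e^4.52.
e^4.52 ≈ 91.836, so N ≈ 155900 × 91.836 = 1.431717×10^7.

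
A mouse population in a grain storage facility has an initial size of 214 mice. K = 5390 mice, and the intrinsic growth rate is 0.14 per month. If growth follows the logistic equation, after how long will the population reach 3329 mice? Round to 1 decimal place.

26.2 months

A = (K − N₀)/N₀ = (5390 − 214)/214 = 24.187.
Solve 5390/(1 + 24.187·e^(−0.14t)) = 3329: 1 + 24.187·e^(−0.14t) = 1.6191, so e^(−0.14t) = 0.0255967.
−0.14·t = ln(0.0255967) = -3.6653, so t = 3.6653/0.14 = 26.181.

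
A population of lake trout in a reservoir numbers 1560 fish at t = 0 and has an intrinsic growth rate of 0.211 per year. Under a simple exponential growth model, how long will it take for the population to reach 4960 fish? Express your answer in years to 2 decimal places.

5.48 years

Set N₀·e^(rt) = 4960: e^(0.211·t) = 4960/1560 = 3.1795.
0.211·t = ln(3.1795) = 1.1567, so t = 1.1567/0.211 = 5.4821.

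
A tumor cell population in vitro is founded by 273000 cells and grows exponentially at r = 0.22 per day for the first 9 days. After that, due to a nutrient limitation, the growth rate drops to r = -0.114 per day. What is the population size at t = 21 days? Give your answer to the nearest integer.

503444 cells

Phase 1: N(9) = 273000·e^(0.22×9) = 273000·e^1.98 = 1.977269×10^6.
Phase 2 runs for 21 − 9 = 12 days at r = -0.114.
N(21) = 1.977269×10^6·e^(-0.114×12) = 1.977269×10^6·e^-1.368 = 503444.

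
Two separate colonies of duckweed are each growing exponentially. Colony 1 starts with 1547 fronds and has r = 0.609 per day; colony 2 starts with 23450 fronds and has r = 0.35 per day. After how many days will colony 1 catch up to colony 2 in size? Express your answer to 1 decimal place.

Set 1547·e^(0.609t) = 23450·e^(0.35t).
e^((0.609 − 0.35)t) = 23450/1547 → e^(0.259·t) = 15.158.
0.259·t = ln(15.158) = 2.7186, so t = 2.7186/0.259 = 10.496.

10.5 days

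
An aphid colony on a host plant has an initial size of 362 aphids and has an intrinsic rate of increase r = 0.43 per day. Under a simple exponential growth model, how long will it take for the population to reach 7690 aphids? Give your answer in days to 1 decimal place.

7.1 days

Set N₀·e^(rt) = 7690: e^(0.43·t) = 7690/362 = 21.243.
0.43·t = ln(21.243) = 3.056, so t = 3.056/0.43 = 7.1071.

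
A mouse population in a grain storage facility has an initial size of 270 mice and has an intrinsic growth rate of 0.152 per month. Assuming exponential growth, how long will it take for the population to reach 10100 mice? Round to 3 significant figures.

23.8 months

Set N₀·e^(rt) = 10100: e^(0.152·t) = 10100/270 = 37.407.
0.152·t = ln(37.407) = 3.6219, so t = 3.6219/0.152 = 23.828.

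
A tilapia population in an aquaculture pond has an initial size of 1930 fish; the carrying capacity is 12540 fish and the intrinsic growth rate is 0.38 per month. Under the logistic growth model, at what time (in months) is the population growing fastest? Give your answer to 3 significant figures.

4.48 months

Logistic growth is fastest at N = K/2 = 6270.
A = (K − N₀)/N₀ = 5.4974. Set K/(1 + A·e^(−rt)) = K/2 → A·e^(−rt) = 1.
e^(−0.38t) = 1/5.4974 = 0.181904, so t = ln(5.4974)/0.38 = 1.7043/0.38 = 4.4849.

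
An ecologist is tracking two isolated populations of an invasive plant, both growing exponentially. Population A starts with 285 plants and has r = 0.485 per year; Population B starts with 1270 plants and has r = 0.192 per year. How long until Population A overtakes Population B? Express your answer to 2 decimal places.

5.10 years

Set 285·e^(0.485t) = 1270·e^(0.192t).
e^((0.485 − 0.192)t) = 1270/285 → e^(0.293·t) = 4.4561.
0.293·t = ln(4.4561) = 1.4943, so t = 1.4943/0.293 = 5.0999.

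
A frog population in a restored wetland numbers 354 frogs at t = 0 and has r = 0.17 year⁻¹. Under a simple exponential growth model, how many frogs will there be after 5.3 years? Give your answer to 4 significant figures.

871.6 frogs

N(t) = N₀·e^(rt) = 354 × e^(0.17×5.3) = 354 × e^0.901.
e^0.901 ≈ 2.4621, so N ≈ 354 × 2.4621 = 871.571.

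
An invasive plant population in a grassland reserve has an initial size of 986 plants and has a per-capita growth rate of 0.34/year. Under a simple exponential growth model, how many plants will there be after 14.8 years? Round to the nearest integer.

151094 plants

N(t) = N₀·e^(rt) = 986 × e^(0.34×14.8) = 986 × e^5.032.
e^5.032 ≈ 153.24, so N ≈ 986 × 153.24 = 151094.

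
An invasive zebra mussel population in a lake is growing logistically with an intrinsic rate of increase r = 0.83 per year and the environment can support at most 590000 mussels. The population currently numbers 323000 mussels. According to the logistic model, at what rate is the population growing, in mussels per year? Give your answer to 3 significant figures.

121000 mussels per year

dN/dt = rN(1 − N/K) = 0.83 × 323000 × (1 − 323000/590000).
1 − 323000/590000 = 0.45254; dN/dt = 0.83 × 323000 × 0.45254 = 1.21322×10^5.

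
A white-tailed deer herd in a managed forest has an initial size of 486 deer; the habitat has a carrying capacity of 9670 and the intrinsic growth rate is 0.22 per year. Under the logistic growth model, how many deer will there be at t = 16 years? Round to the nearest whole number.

A = (K − N₀)/N₀ = (9670 − 486)/486 = 18.897.
N(t) = K/(1 + A·e^(−rt)) = 9670/(1 + 18.897×e^(−0.22×16)).
e^(−3.52) = 0.029599; denominator = 1 + 18.897×0.029599 = 1.5593.
N = 9670/1.5593 = 6201.33.

6201 deer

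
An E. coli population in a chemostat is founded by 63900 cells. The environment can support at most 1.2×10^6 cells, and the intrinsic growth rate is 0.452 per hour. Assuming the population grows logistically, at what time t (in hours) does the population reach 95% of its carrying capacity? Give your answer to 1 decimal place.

12.9 hours

A = (K − N₀)/N₀ = (1.2×10^6 − 63900)/63900 = 17.779.
Solve 1.2×10^6/(1 + 17.779·e^(−0.452t)) = 1.14×10^6: 1 + 17.779·e^(−0.452t) = 1.0526, so e^(−0.452t) = 0.00296027.
−0.452·t = ln(0.00296027) = -5.8225, so t = 5.8225/0.452 = 12.882.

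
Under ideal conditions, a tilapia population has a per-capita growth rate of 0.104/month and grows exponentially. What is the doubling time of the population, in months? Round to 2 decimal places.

6.66 months

Doubling time t_d = ln(2)/r = 0.6931/0.104 = 6.6649.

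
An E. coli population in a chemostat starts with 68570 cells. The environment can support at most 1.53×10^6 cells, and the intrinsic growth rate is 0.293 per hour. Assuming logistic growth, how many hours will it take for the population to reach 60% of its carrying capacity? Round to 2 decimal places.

A = (K − N₀)/N₀ = (1.53×10^6 − 68570)/68570 = 21.313.
Solve 1.53×10^6/(1 + 21.313·e^(−0.293t)) = 918000: 1 + 21.313·e^(−0.293t) = 1.6667, so e^(−0.293t) = 0.0312799.
−0.293·t = ln(0.0312799) = -3.4648, so t = 3.4648/0.293 = 11.825.

11.83 hours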